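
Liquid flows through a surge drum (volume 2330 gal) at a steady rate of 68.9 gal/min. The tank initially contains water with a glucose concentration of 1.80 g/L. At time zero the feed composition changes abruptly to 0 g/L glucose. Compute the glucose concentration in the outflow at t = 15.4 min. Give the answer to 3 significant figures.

Transient balance on the dissolved component: V dC/dt = Q(C_in − C).
So dC/dt = (C_in − C)/τ with τ = V/Q = 2330/68.9 = 33.817 min.
This is linear first-order; C(t) = C_in + (C₀ − C_in) e^(−t/τ).
C(15.4) = 0 + (1.80 − 0)·e^(−15.4/33.817) = 0 + (1.8000)·0.63420 = 1.1416 g/L.

1.14 g/L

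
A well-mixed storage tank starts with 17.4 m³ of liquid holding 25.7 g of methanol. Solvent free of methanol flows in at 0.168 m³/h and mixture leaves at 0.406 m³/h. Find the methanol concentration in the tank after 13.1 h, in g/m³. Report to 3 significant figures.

1.28 g/m³

Total volume: dV/dt = Q_in − Q_out = -0.23800 m³/h, so V(t) = 17.4 − 0.23800 t and V(13.1) = 14.282 m³.
Species balance (pure solvent in): dm/dt = −Q_out · m/V(t).
dm/m = −Q_out dt/(V₀ − 0.23800 t); integrating gives ln(m/m₀) = −(Q_out/(Q_in−Q_out)) ln(V/V₀).
m = m₀ (V₀/V)^(Q_out/(Q_in−Q_out)) = 25.7 × (17.4/14.282)^(-1.7059) = 18.350 g.
C = m/V = 18.350/14.282 = 1.2848 g/m³.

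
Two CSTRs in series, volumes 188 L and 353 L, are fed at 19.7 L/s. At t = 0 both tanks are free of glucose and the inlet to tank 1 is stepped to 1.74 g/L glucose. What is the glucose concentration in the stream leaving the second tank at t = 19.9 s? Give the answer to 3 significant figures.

Species balance on tank i: dCᵢ/dt = (Cᵢ₋₁ − Cᵢ)/τᵢ with τᵢ = Vᵢ/Q.
τ₁ = 188/19.7 = 9.5431 s; τ₂ = 353/19.7 = 17.919 s.
Tank 1: C₁ = C_in(1 − e^(−t/τ₁)). Tank 2 (τ₁ ≠ τ₂): C₂ = C_in[1 − (τ₁ e^(−t/τ₁) − τ₂ e^(−t/τ₂))/(τ₁ − τ₂)].
At t = 19.9: e^(−t/τ₁) = 0.12427, e^(−t/τ₂) = 0.32937.
C₂ = 1.74·[1 − (9.5431·0.12427 − 17.919·0.32937)/(-8.3756)] = 1.74·0.43694 = 0.76028 g/L.

0.760 g/L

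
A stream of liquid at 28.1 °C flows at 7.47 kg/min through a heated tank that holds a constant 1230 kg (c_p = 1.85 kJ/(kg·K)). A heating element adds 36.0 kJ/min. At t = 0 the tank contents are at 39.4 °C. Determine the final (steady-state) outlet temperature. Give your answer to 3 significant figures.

30.7 °C

Unsteady energy balance on the tank contents: M c_p dT/dt = ṁ c_p (T_in − T) + 36.0.
At steady state dT/dt = 0 ⇒ T_ss = T_in + Q̇/(ṁ c_p) = 28.1 + 36.0/(7.47·1.85) = 30.705 °C.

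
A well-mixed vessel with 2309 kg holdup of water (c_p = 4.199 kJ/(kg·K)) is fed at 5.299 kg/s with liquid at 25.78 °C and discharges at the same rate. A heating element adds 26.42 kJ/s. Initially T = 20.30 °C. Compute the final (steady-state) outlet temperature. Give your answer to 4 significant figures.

26.97 °C

M c_p dT/dt = ṁ c_p (T_in − T) + Q̇.
At steady state dT/dt = 0 ⇒ T_ss = T_in + Q̇/(ṁ c_p) = 25.78 + 26.42/(5.299·4.199) = 26.9674 °C.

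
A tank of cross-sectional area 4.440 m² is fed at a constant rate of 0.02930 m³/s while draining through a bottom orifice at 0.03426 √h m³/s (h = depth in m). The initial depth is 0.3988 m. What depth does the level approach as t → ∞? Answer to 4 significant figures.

A dh/dt = Q_in − 0.03426 √h. Steady state requires inflow = outflow:
Q_in = 0.03426 √h_ss ⇒ √h_ss = 0.02930/0.03426 = 0.855225.
h_ss = 0.855225² = 0.731409 m. (Since h₀ = 0.3988 m < h_ss, the level will rise toward this value.)

0.7314 m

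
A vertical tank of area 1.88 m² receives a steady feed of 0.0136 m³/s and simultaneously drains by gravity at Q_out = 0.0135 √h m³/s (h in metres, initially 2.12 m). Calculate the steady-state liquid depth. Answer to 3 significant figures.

Accumulation of liquid (constant cross-section A): A dh/dt = Q_in − 0.0135 √h. At steady state dh/dt = 0:
Q_in = 0.0135 √h_ss ⇒ √h_ss = 0.0136/0.0135 = 1.0074.
h_ss = 1.0074² = 1.0149 m. (Since h₀ = 2.12 m > h_ss, the level will fall toward this value.)

1.01 m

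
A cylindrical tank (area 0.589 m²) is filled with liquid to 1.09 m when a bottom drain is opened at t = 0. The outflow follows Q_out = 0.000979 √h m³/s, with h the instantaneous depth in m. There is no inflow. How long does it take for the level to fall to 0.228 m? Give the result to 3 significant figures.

With no inflow, A dh/dt = −0.000979 √h.
Separate and integrate: 2(√h − √h₀) = −(0.000979/A) t.
t = 2A(√h₀ − √h)/0.000979 = 2·0.589·(√1.09 − √0.228)/0.000979
  = 1.1780 × (1.0440 − 0.47749) / 0.000979 = 681.70 s.

682 s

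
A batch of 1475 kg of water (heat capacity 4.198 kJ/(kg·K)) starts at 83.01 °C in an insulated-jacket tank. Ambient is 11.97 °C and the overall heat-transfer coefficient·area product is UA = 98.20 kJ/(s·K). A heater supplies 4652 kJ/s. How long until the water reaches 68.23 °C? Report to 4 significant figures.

M c_p dT/dt = −UA(T − T_amb) + Q̇.
τ = M c_p/UA = 63.0555 s; T_ss = T_amb + Q̇/UA = 11.97 + 4652/98.20 = 59.3427 °C.
T(t) = T_ss + (T₀ − T_ss)e^(−t/τ); set T = 68.23:
t = −τ ln[(T − T_ss)/(T₀ − T_ss)] = −63.0555 · ln(0.375509) = 61.7611 s.

61.76 s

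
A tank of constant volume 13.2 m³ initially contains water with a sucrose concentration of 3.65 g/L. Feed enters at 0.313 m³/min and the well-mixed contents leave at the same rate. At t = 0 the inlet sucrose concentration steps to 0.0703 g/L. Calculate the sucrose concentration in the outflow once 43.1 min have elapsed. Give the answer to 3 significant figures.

1.36 g/L

Mass balance on the solute (V constant): V dC/dt = Q(C_in − C).
Time constant τ = V/Q = 13.2/0.313 = 42.173 min.
Integrating: C(t) = C_in + (C₀ − C_in) e^(−t/τ).
C(43.1) = 0.0703 + (3.65 − 0.0703)·e^(−43.1/42.173) = 0.0703 + (3.5797)·0.35988 = 1.3586 g/L.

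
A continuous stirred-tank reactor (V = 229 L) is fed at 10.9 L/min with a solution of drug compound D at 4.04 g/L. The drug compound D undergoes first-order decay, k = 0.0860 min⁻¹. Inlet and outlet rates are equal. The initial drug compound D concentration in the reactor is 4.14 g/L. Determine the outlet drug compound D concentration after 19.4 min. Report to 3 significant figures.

Species balance: V dC/dt = Q C_in − Q C − k V C.
This is linear with rate a = Q/V + k = 0.13360 min⁻¹.
C_ss = Q C_in/(Q + kV) = 1.4394 g/L; C(t) = C_ss + (C₀ − C_ss) e^(−a t).
C(19.4) = 1.4394 + (2.7006)·e^(−0.13360·19.4) = 1.4394 + (2.7006)·0.074885 = 1.6416 g/L.

1.64 g/L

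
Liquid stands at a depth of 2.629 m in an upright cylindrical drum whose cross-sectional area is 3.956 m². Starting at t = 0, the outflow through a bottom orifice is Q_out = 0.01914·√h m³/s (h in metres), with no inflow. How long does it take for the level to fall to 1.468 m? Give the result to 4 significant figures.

169.4 s

A dh/dt = −Q_out = −0.01914 √h.
∫ h^(−1/2) dh = −(0.01914/A) ∫ dt, giving 2√h = 2√h₀ − (0.01914/A) t.
t = 2A(√h₀ − √h)/0.01914 = 2·3.956·(√2.629 − √1.468)/0.01914
  = 7.91200 × (1.62142 − 1.21161) / 0.01914 = 169.405 s.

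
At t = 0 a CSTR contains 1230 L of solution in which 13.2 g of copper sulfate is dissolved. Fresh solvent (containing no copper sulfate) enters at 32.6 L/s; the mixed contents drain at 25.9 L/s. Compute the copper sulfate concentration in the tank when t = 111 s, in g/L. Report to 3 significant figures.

0.00107 g/L

Total volume: dV/dt = Q_in − Q_out = 6.7000 L/s, so V(t) = 1230 + 6.7000 t and V(111) = 1973.7 L.
Species balance (pure solvent in): dm/dt = −Q_out · m/V(t).
Separate: dm/m = −Q_out dt/V(t) ⇒ ln(m/m₀) = −(Q_out/(Q_in−Q_out)) ln(V/V₀).
m = m₀ (V₀/V)^(Q_out/(Q_in−Q_out)) = 13.2 × (1230/1973.7)^(3.8657) = 2.1216 g.
C = m/V = 2.1216/1973.7 = 0.0010749 g/L.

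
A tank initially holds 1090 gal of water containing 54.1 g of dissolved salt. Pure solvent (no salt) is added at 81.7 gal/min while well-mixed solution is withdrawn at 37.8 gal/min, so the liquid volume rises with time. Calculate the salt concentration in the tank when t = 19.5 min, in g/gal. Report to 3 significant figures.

0.0169 g/gal

Let m(t) be the amount of salt. Volume: V(t) = V₀ + (Q_in − Q_out) t = 1090 + 43.900 t; V(19.5) = 1946.1 gal.
No salt enters, so dm/dt = −Q_out · (m/V).
dm/m = −Q_out dt/(V₀ + 43.900 t); integrating gives ln(m/m₀) = −(Q_out/(Q_in−Q_out)) ln(V/V₀).
m = m₀ (V₀/V)^(Q_out/(Q_in−Q_out)) = 54.1 × (1090/1946.1)^(0.86105) = 32.843 g.
C = m/V = 32.843/1946.1 = 0.016877 g/gal.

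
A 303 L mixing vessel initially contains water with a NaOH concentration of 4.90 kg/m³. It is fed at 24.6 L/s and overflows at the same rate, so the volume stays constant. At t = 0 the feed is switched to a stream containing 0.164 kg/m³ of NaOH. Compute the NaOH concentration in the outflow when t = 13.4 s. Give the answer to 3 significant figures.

1.76 kg/m³

Accumulation = in − out for the solute gives V dC/dt = Q(C_in − C).
Time constant τ = V/Q = 303/24.6 = 12.317 s.
Solution: C(t) = C_in + (C₀ − C_in) e^(−t/τ).
C(13.4) = 0.164 + (4.90 − 0.164)·e^(−13.4/12.317) = 0.164 + (4.7360)·0.33692 = 1.7596 kg/m³.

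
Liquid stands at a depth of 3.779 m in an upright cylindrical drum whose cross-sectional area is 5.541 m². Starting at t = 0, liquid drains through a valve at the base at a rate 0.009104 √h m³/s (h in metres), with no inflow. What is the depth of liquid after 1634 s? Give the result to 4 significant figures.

Accumulation of liquid (constant cross-section A): A dh/dt = −0.009104 √h.
∫ h^(−1/2) dh = −(0.009104/A) ∫ dt, giving 2√h = 2√h₀ − (0.009104/A) t.
√h = √3.779 − 0.009104·1634/(2·5.541) = 1.94397 − 1.34235 = 0.601614.
h = 0.601614² = 0.361939 m.

0.3619 m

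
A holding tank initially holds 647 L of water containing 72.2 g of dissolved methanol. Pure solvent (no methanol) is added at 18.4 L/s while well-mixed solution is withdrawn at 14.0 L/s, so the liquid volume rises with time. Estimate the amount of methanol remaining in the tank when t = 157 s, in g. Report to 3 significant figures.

Let m(t) be the amount of methanol. Volume: V(t) = V₀ + (Q_in − Q_out) t = 647 + 4.4000 t; V(157) = 1337.8 L.
Species balance (pure solvent in): dm/dt = −Q_out · m/V(t).
Separate: dm/m = −Q_out dt/V(t) ⇒ ln(m/m₀) = −(Q_out/(Q_in−Q_out)) ln(V/V₀).
m = m₀ (V₀/V)^(Q_out/(Q_in−Q_out)) = 72.2 × (647/1337.8)^(3.1818) = 7.1567 g.

7.16 g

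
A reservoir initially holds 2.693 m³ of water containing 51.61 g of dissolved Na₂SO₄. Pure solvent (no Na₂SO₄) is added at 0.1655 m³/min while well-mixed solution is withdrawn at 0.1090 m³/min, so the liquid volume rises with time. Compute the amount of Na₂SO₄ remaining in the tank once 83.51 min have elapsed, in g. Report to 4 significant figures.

7.321 g

Total volume: dV/dt = Q_in − Q_out = 0.0565000 m³/min, so V(t) = 2.693 + 0.0565000 t and V(83.51) = 7.41132 m³.
No Na₂SO₄ enters, so dm/dt = −Q_out · (m/V).
dm/m = −Q_out dt/(V₀ + 0.0565000 t); integrating gives ln(m/m₀) = −(Q_out/(Q_in−Q_out)) ln(V/V₀).
m = m₀ (V₀/V)^(Q_out/(Q_in−Q_out)) = 51.61 × (2.693/7.41132)^(1.92920) = 7.32053 g.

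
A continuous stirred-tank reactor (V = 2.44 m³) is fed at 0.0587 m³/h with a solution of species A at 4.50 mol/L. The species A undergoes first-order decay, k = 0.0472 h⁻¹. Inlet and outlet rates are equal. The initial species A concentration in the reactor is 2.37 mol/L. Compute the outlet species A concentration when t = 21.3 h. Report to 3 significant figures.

1.71 mol/L

V dC/dt = Q(C_in − C) − k V C.
dC/dt = (Q/V) C_in − (Q/V + k) C; effective rate a = Q/V + k = 0.024057 + 0.0472 = 0.071257 h⁻¹.
C_ss = Q C_in/(Q + kV) = 1.5193 mol/L; C(t) = C_ss + (C₀ − C_ss) e^(−a t).
C(21.3) = 1.5193 + (0.85074)·e^(−0.071257·21.3) = 1.5193 + (0.85074)·0.21920 = 1.7057 mol/L.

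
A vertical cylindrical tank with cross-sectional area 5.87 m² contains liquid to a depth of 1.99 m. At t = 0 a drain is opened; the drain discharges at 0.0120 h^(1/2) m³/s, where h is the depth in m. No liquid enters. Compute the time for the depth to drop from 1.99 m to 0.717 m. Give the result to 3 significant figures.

552 s

With no inflow, A dh/dt = −0.0120 √h.
∫ h^(−1/2) dh = −(0.0120/A) ∫ dt, giving 2√h = 2√h₀ − (0.0120/A) t.
t = 2A(√h₀ − √h)/0.0120 = 2·5.87·(√1.99 − √0.717)/0.0120
  = 11.740 × (1.4107 − 0.84676) / 0.0120 = 551.70 s.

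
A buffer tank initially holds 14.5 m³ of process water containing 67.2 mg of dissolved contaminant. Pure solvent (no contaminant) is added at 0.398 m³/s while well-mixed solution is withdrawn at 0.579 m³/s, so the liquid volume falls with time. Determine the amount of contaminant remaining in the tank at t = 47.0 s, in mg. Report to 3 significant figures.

3.98 mg

Let m(t) be the amount of contaminant. Volume: V(t) = V₀ + (Q_in − Q_out) t = 14.5 − 0.18100 t; V(47.0) = 5.9930 m³.
Species balance (pure solvent in): dm/dt = −Q_out · m/V(t).
dm/m = −Q_out dt/(V₀ − 0.18100 t); integrating gives ln(m/m₀) = −(Q_out/(Q_in−Q_out)) ln(V/V₀).
m = m₀ (V₀/V)^(Q_out/(Q_in−Q_out)) = 67.2 × (14.5/5.9930)^(-3.1989) = 3.9799 mg.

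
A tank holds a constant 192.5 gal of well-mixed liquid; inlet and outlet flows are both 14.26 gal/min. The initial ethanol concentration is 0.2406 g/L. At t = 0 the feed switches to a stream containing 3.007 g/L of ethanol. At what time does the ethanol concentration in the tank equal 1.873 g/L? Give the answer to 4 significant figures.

Accumulation = in − out for the solute gives V dC/dt = Q(C_in − C), so τ = V/Q = 13.4993 min.
C(t) = C_in + (C₀ − C_in) e^(−t/τ). Set C = 1.873 and solve for t:
e^(−t/τ) = (C − C_in)/(C₀ − C_in) = (1.873 − 3.007)/(0.2406 − 3.007) = 0.409919
t = −τ ln(…) = 13.4993 × 0.891796 = 12.0386 min.

12.04 min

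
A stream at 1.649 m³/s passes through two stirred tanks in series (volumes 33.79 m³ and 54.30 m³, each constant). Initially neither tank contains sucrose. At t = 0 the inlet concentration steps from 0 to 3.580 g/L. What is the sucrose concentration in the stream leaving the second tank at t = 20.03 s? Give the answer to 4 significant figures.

Species balance on tank i: dCᵢ/dt = (Cᵢ₋₁ − Cᵢ)/τᵢ with τᵢ = Vᵢ/Q.
τ₁ = 33.79/1.649 = 20.4912 s; τ₂ = 54.30/1.649 = 32.9290 s.
Tank 1: C₁ = C_in(1 − e^(−t/τ₁)). Tank 2 (τ₁ ≠ τ₂): C₂ = C_in[1 − (τ₁ e^(−t/τ₁) − τ₂ e^(−t/τ₂))/(τ₁ − τ₂)].
At t = 20.03: e^(−t/τ₁) = 0.376253, e^(−t/τ₂) = 0.544288.
C₂ = 3.580·[1 − (20.4912·0.376253 − 32.9290·0.544288)/(-12.4378)] = 3.580·0.178878 = 0.640383 g/L.

0.6404 g/L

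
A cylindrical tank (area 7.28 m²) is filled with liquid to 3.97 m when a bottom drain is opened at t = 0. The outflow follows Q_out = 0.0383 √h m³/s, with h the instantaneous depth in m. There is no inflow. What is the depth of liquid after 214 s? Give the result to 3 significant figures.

2.04 m

Unsteady balance on liquid volume: A dh/dt = −0.0383 √h.
Separate and integrate: 2(√h − √h₀) = −(0.0383/A) t.
√h = √3.97 − 0.0383·214/(2·7.28) = 1.9925 − 0.56293 = 1.4296.
h = 1.4296² = 2.0436 m.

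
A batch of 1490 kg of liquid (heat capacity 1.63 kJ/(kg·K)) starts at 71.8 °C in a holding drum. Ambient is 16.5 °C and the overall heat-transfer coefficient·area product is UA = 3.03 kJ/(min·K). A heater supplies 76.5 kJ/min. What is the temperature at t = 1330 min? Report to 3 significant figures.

M c_p dT/dt = −UA(T − T_amb) + Q̇.
dT/dt = (T_ss − T)/τ with T_ss = T_amb + Q̇/UA = 16.5 + 76.5/3.03 = 41.748 °C, τ = M c_p/UA = 1490·1.63/3.03 = 801.55 min.
T approaches T_ss exponentially: T(t) = T_ss + (T₀ − T_ss) e^(−t/τ).
T(1330) = 41.748 + (30.052)·0.19028 = 47.466 °C.

47.5 °C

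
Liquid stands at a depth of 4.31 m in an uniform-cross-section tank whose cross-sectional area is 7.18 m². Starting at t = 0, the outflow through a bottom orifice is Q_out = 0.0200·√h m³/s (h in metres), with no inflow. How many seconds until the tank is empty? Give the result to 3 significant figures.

1490 s

A dh/dt = −Q_out = −0.0200 √h.
Separate and integrate: 2(√h − √h₀) = −(0.0200/A) t.
Set h = 0: 2√h₀ = (0.0200/A) t_empty ⇒ t_empty = 2A√h₀/0.0200.
t_empty = 2·7.18·√4.31/0.0200 = 14.360·2.0761/0.0200 = 1490.6 s.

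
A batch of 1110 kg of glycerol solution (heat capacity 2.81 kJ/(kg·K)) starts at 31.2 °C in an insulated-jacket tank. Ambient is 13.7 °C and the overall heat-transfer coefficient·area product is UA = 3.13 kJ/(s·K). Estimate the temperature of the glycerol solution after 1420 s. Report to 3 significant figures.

17.9 °C

M c_p dT/dt = −UA(T − T_amb).
dT/dt = (T_ss − T)/τ with T_ss = T_amb = 13.700 °C, τ = M c_p/UA = 1110·2.81/3.13 = 996.52 s.
This is linear first-order; T(t) = T_ss + (T₀ − T_ss) e^(−t/τ).
T(1420) = 13.700 + (17.500)·0.24052 = 17.909 °C.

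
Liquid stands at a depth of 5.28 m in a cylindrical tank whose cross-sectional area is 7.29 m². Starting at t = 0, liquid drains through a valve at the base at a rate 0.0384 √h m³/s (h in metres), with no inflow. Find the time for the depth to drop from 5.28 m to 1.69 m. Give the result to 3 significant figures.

A dh/dt = −Q_out = −0.0384 √h.
Separate and integrate: 2(√h − √h₀) = −(0.0384/A) t.
t = 2A(√h₀ − √h)/0.0384 = 2·7.29·(√5.28 − √1.69)/0.0384
  = 14.580 × (2.2978 − 1.3000) / 0.0384 = 378.86 s.

379 s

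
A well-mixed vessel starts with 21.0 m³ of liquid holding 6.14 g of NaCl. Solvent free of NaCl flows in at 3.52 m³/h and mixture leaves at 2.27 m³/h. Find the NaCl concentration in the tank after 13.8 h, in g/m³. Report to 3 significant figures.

Total volume: dV/dt = Q_in − Q_out = 1.2500 m³/h, so V(t) = 21.0 + 1.2500 t and V(13.8) = 38.250 m³.
Species balance (pure solvent in): dm/dt = −Q_out · m/V(t).
dm/m = −Q_out dt/(V₀ + 1.2500 t); integrating gives ln(m/m₀) = −(Q_out/(Q_in−Q_out)) ln(V/V₀).
m = m₀ (V₀/V)^(Q_out/(Q_in−Q_out)) = 6.14 × (21.0/38.250)^(1.8160) = 2.0666 g.
C = m/V = 2.0666/38.250 = 0.054029 g/m³.

0.0540 g/m³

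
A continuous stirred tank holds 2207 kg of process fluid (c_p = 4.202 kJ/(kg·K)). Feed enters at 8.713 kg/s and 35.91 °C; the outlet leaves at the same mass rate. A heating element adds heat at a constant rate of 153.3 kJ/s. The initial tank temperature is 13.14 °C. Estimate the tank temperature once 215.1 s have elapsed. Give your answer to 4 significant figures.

Energy balance: M c_p dT/dt = ṁ c_p (T_in − T) + 153.3.
Rearrange: dT/dt = (T_ss − T)/τ with τ = M/ṁ = 253.300 s and T_ss = T_in + Q̇/(ṁ c_p) = 40.0971 °C.
This is linear first-order; T(t) = T_ss + (T₀ − T_ss) e^(−t/τ).
T(215.1) = 40.0971 + (-26.9571)·e^(−215.1/253.300) = 40.0971 + (-26.9571)·0.427761 = 28.5659 °C.

28.57 °C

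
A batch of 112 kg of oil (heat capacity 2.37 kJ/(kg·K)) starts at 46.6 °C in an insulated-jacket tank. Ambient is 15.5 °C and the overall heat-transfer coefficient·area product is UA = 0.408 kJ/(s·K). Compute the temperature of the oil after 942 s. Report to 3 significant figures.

22.8 °C

M c_p dT/dt = −UA(T − T_amb).
dT/dt = (T_ss − T)/τ with T_ss = T_amb = 15.500 °C, τ = M c_p/UA = 112·2.37/0.408 = 650.59 s.
T approaches T_ss exponentially: T(t) = T_ss + (T₀ − T_ss) e^(−t/τ).
T(942) = 15.500 + (31.100)·0.23506 = 22.810 °C.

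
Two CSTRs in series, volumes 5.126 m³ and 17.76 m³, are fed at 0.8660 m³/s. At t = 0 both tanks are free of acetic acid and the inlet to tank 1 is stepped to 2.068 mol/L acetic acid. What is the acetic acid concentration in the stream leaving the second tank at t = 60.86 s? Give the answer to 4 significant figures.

1.919 mol/L

Time constants: τᵢ = Vᵢ/Q for each well-mixed tank.
τ₁ = 5.126/0.8660 = 5.91917 s; τ₂ = 17.76/0.8660 = 20.5081 s.
Tank 1: C₁ = C_in(1 − e^(−t/τ₁)). Tank 2 (τ₁ ≠ τ₂): C₂ = C_in[1 − (τ₁ e^(−t/τ₁) − τ₂ e^(−t/τ₂))/(τ₁ − τ₂)].
At t = 60.86: e^(−t/τ₁) = 3.42491e-05, e^(−t/τ₂) = 0.0514261.
C₂ = 2.068·[1 − (5.91917·3.42491e-05 − 20.5081·0.0514261)/(-14.5889)] = 2.068·0.927723 = 1.91853 mol/L.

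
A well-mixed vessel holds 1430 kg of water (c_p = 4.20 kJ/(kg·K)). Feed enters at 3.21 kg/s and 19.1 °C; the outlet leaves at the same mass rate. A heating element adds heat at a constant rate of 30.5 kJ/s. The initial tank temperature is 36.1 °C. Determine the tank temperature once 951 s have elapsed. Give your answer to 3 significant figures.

Heat balance on the well-mixed liquid: M c_p dT/dt = ṁ c_p (T_in − T) + 30.5.
Rearrange: dT/dt = (T_ss − T)/τ with τ = M/ṁ = 445.48 s and T_ss = T_in + Q̇/(ṁ c_p) = 21.362 °C.
T approaches T_ss exponentially: T(t) = T_ss + (T₀ − T_ss) e^(−t/τ).
T(951) = 21.362 + (14.738)·e^(−951/445.48) = 21.362 + (14.738)·0.11827 = 23.105 °C.

23.1 °C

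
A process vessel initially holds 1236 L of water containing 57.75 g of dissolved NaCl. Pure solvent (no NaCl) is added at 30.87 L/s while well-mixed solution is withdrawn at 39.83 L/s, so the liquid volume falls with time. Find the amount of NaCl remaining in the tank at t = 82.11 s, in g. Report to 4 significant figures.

Let m(t) be the amount of NaCl. Volume: V(t) = V₀ + (Q_in − Q_out) t = 1236 − 8.96000 t; V(82.11) = 500.294 L.
Solute balance: dm/dt = 0 − Q_out C = −Q_out m/V(t).
Separate: dm/m = −Q_out dt/V(t) ⇒ ln(m/m₀) = −(Q_out/(Q_in−Q_out)) ln(V/V₀).
m = m₀ (V₀/V)^(Q_out/(Q_in−Q_out)) = 57.75 × (1236/500.294)^(-4.44531) = 1.03625 g.

1.036 g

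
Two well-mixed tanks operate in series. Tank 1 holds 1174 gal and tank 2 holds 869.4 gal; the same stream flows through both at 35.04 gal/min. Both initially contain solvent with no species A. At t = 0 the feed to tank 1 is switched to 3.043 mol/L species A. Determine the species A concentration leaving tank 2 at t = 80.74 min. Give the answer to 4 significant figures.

2.325 mol/L

Species balance on tank i: dCᵢ/dt = (Cᵢ₋₁ − Cᵢ)/τᵢ with τᵢ = Vᵢ/Q.
τ₁ = 1174/35.04 = 33.5046 min; τ₂ = 869.4/35.04 = 24.8116 min.
Solving the cascade with C₁(0)=C₂(0)=0 gives C₂(t) = C_in[1 − (τ₁ e^(−t/τ₁) − τ₂ e^(−t/τ₂))/(τ₁ − τ₂)].
At t = 80.74: e^(−t/τ₁) = 0.0898314, e^(−t/τ₂) = 0.0386149.
C₂ = 3.043·[1 − (33.5046·0.0898314 − 24.8116·0.0386149)/(8.69292)] = 3.043·0.763985 = 2.32481 mol/L.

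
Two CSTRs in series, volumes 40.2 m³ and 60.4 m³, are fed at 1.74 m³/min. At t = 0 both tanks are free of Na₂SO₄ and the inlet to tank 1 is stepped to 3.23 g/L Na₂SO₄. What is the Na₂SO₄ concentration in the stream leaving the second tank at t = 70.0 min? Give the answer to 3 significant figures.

Time constants: τᵢ = Vᵢ/Q for each well-mixed tank.
τ₁ = 40.2/1.74 = 23.103 min; τ₂ = 60.4/1.74 = 34.713 min.
Solving the cascade with C₁(0)=C₂(0)=0 gives C₂(t) = C_in[1 − (τ₁ e^(−t/τ₁) − τ₂ e^(−t/τ₂))/(τ₁ − τ₂)].
At t = 70.0: e^(−t/τ₁) = 0.048323, e^(−t/τ₂) = 0.13311.
C₂ = 3.23·[1 − (23.103·0.048323 − 34.713·0.13311)/(-11.609)] = 3.23·0.69815 = 2.2550 g/L.

2.26 g/L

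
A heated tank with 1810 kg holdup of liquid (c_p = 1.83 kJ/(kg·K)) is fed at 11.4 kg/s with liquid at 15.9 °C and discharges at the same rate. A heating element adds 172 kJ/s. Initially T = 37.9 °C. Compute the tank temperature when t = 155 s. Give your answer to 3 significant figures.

Energy balance: M c_p dT/dt = ṁ c_p (T_in − T) + 172.
Rearrange: dT/dt = (T_ss − T)/τ with τ = M/ṁ = 158.77 s and T_ss = T_in + Q̇/(ṁ c_p) = 24.145 °C.
T approaches T_ss exponentially: T(t) = T_ss + (T₀ − T_ss) e^(−t/τ).
T(155) = 24.145 + (13.755)·e^(−155/158.77) = 24.145 + (13.755)·0.37672 = 29.327 °C.

29.3 °C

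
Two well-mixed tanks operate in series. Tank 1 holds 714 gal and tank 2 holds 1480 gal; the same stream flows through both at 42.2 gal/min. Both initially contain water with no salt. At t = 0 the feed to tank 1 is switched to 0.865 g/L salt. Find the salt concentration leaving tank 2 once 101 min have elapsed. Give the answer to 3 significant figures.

Time constants: τᵢ = Vᵢ/Q for each well-mixed tank.
τ₁ = 714/42.2 = 16.919 min; τ₂ = 1480/42.2 = 35.071 min.
Solving the cascade with C₁(0)=C₂(0)=0 gives C₂(t) = C_in[1 − (τ₁ e^(−t/τ₁) − τ₂ e^(−t/τ₂))/(τ₁ − τ₂)].
At t = 101: e^(−t/τ₁) = 0.0025556, e^(−t/τ₂) = 0.056142.
C₂ = 0.865·[1 − (16.919·0.0025556 − 35.071·0.056142)/(-18.152)] = 0.865·0.89391 = 0.77323 g/L.

0.773 g/L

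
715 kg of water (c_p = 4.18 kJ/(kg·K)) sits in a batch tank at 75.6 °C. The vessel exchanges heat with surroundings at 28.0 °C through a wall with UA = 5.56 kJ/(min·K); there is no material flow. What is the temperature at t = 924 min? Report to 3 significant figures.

Heat balance on the well-mixed liquid: M c_p dT/dt = −UA(T − T_amb).
dT/dt = (T_ss − T)/τ with T_ss = T_amb = 28.000 °C, τ = M c_p/UA = 715·4.18/5.56 = 537.54 min.
Solution: T(t) = T_ss + (T₀ − T_ss) e^(−t/τ).
T(924) = 28.000 + (47.600)·0.17925 = 36.532 °C.

36.5 °C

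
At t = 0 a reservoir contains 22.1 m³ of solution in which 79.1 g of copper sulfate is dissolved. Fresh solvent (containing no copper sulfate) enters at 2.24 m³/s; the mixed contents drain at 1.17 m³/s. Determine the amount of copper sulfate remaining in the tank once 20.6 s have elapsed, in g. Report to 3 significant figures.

Total volume: dV/dt = Q_in − Q_out = 1.0700 m³/s, so V(t) = 22.1 + 1.0700 t and V(20.6) = 44.142 m³.
No copper sulfate enters, so dm/dt = −Q_out · (m/V).
dm/m = −Q_out dt/(V₀ + 1.0700 t); integrating gives ln(m/m₀) = −(Q_out/(Q_in−Q_out)) ln(V/V₀).
m = m₀ (V₀/V)^(Q_out/(Q_in−Q_out)) = 79.1 × (22.1/44.142)^(1.0935) = 37.122 g.

37.1 g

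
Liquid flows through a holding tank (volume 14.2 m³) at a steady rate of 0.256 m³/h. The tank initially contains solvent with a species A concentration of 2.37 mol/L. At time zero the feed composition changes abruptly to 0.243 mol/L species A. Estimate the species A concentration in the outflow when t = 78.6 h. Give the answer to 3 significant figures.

0.759 mol/L

Transient balance on the dissolved component: V dC/dt = Q(C_in − C).
Rewrite as dC/dt + C/τ = C_in/τ, τ = V/Q = 55.469 h.
Integrating: C(t) = C_in + (C₀ − C_in) e^(−t/τ).
C(78.6) = 0.243 + (2.37 − 0.243)·e^(−78.6/55.469) = 0.243 + (2.1270)·0.24244 = 0.75866 mol/L.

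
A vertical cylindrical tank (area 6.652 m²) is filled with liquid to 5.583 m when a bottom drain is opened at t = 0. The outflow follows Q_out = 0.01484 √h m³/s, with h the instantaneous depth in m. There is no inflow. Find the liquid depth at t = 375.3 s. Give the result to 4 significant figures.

3.780 m

Mass balance (ρ constant): A dh/dt = −0.01484 √h.
∫ h^(−1/2) dh = −(0.01484/A) ∫ dt, giving 2√h = 2√h₀ − (0.01484/A) t.
√h = √5.583 − 0.01484·375.3/(2·6.652) = 2.36284 − 0.418630 = 1.94421.
h = 1.94421² = 3.77994 m.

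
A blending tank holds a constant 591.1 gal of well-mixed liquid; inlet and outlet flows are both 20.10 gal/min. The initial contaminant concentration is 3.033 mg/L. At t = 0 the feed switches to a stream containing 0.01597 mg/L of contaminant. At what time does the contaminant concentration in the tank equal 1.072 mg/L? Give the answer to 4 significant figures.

30.87 min

Transient balance on the dissolved component: V dC/dt = Q(C_in − C), so τ = V/Q = 29.4080 min.
C(t) = C_in + (C₀ − C_in) e^(−t/τ). Set C = 1.072 and solve for t:
e^(−t/τ) = (C − C_in)/(C₀ − C_in) = (1.072 − 0.01597)/(3.033 − 0.01597) = 0.350023
t = −τ ln(…) = 29.4080 × 1.04976 = 30.8712 min.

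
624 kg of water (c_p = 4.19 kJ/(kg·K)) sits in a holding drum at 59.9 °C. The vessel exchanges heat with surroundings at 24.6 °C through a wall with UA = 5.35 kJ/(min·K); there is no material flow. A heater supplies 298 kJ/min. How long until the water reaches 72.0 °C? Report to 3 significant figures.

439 min

First-law balance (no shaft work): M c_p dT/dt = −UA(T − T_amb) + Q̇.
τ = M c_p/UA = 488.70 min; T_ss = T_amb + Q̇/UA = 24.6 + 298/5.35 = 80.301 °C.
T(t) = T_ss + (T₀ − T_ss)e^(−t/τ); set T = 72.0:
t = −τ ln[(T − T_ss)/(T₀ − T_ss)] = −488.70 · ln(0.40689) = 439.45 min.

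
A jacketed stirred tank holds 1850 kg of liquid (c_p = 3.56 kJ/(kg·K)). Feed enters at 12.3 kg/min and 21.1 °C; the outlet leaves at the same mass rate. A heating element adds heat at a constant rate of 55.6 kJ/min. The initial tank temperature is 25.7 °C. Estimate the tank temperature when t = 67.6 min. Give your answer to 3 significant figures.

24.5 °C

M c_p dT/dt = ṁ c_p (T_in − T) + Q̇.
Rearrange: dT/dt = (T_ss − T)/τ with τ = M/ṁ = 150.41 min and T_ss = T_in + Q̇/(ṁ c_p) = 22.370 °C.
Integrating: T(t) = T_ss + (T₀ − T_ss) e^(−t/τ).
T(67.6) = 22.370 + (3.3302)·e^(−67.6/150.41) = 22.370 + (3.3302)·0.63798 = 24.494 °C.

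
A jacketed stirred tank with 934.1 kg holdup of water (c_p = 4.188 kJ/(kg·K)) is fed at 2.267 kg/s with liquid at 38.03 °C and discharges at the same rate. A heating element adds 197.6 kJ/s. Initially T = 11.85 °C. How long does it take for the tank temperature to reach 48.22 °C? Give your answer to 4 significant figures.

612.7 s

Heat balance on the well-mixed liquid: M c_p dT/dt = ṁ c_p (T_in − T) + 197.6.
τ = M/ṁ = 412.042 s; T_ss = T_in + Q̇/(ṁ c_p) = 58.8427 °C.
T(t) = T_ss + (T₀ − T_ss) e^(−t/τ). Set T = 48.22:
e^(−t/τ) = (48.22 − 58.8427)/(11.85 − 58.8427) = 0.226050
t = −412.042 · ln(0.226050) = 612.706 s.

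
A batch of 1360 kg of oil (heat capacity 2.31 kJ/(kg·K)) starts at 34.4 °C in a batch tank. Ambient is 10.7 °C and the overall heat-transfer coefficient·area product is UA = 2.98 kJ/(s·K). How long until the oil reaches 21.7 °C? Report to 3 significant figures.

Lumped-capacitance energy balance: M c_p dT/dt = UA(T_amb − T).
τ = M c_p/UA = 1054.2 s; T_ss = T_amb = 10.700 °C.
T(t) = T_ss + (T₀ − T_ss)e^(−t/τ); set T = 21.7:
t = −τ ln[(T − T_ss)/(T₀ − T_ss)] = −1054.2 · ln(0.46414) = 809.20 s.

809 s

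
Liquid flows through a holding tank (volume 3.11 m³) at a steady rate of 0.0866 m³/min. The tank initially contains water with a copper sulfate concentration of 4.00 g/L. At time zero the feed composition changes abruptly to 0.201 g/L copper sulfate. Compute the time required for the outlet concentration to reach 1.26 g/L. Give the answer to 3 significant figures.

Species balance: V dC/dt = Q(C_in − C) ⇒ τ = V/Q = 35.912 min.
C(t) = C_in + (C₀ − C_in) e^(−t/τ). Set C = 1.26 and solve for t:
e^(−t/τ) = (C − C_in)/(C₀ − C_in) = (1.26 − 0.201)/(4.00 − 0.201) = 0.27876
t = −τ ln(…) = 35.912 × 1.2774 = 45.875 min.

45.9 min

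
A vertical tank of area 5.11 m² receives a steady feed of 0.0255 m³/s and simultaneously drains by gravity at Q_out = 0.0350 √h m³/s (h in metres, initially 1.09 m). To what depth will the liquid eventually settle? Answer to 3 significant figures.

A dh/dt = Q_in − 0.0350 √h. Steady state requires inflow = outflow:
Q_in = 0.0350 √h_ss ⇒ √h_ss = 0.0255/0.0350 = 0.72857.
h_ss = 0.72857² = 0.53082 m. (Since h₀ = 1.09 m > h_ss, the level will fall toward this value.)

0.531 m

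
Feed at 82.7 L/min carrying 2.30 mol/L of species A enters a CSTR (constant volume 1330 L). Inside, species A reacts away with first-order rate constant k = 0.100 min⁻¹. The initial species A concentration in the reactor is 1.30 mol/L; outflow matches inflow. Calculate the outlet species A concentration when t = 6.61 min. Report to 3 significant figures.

Species balance: V dC/dt = Q C_in − Q C − k V C.
dC/dt = (Q/V) C_in − (Q/V + k) C; effective rate a = Q/V + k = 0.062180 + 0.100 = 0.16218 min⁻¹.
C_ss = Q C_in/(Q + kV) = 0.88183 mol/L; C(t) = C_ss + (C₀ − C_ss) e^(−a t).
C(6.61) = 0.88183 + (0.41817)·e^(−0.16218·6.61) = 0.88183 + (0.41817)·0.34232 = 1.0250 mol/L.

1.02 mol/L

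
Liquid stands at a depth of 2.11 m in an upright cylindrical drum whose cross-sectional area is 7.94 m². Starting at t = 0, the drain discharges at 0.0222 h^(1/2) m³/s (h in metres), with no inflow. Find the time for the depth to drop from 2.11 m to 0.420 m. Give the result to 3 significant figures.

Accumulation of liquid (constant cross-section A): A dh/dt = −0.0222 √h.
∫ h^(−1/2) dh = −(0.0222/A) ∫ dt, giving 2√h = 2√h₀ − (0.0222/A) t.
t = 2A(√h₀ − √h)/0.0222 = 2·7.94·(√2.11 − √0.420)/0.0222
  = 15.880 × (1.4526 − 0.64807) / 0.0222 = 575.48 s.

575 s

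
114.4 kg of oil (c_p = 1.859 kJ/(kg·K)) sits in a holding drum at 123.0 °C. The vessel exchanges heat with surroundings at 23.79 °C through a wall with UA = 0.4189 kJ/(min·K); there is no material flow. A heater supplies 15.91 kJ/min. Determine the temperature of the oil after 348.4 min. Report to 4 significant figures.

92.60 °C

Unsteady energy balance on the tank contents: M c_p dT/dt = −UA(T − T_amb) + Q̇.
dT/dt = (T_ss − T)/τ with T_ss = T_amb + Q̇/UA = 23.79 + 15.91/0.4189 = 61.7704 °C, τ = M c_p/UA = 114.4·1.859/0.4189 = 507.686 min.
T approaches T_ss exponentially: T(t) = T_ss + (T₀ − T_ss) e^(−t/τ).
T(348.4) = 61.7704 + (61.2296)·0.503460 = 92.5971 °C.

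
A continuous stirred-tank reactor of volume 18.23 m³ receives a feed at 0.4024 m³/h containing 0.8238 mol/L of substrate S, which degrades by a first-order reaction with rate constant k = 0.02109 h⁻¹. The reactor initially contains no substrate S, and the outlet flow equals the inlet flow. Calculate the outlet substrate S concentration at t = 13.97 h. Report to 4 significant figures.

Species balance: V dC/dt = Q C_in − Q C − k V C.
dC/dt = (Q/V) C_in − (Q/V + k) C; effective rate a = Q/V + k = 0.0220735 + 0.02109 = 0.0431635 h⁻¹.
C_ss = Q C_in/(Q + kV) = 0.421285 mol/L; C(t) = C_ss + (C₀ − C_ss) e^(−a t).
C(13.97) = 0.421285 + (-0.421285)·e^(−0.0431635·13.97) = 0.421285 + (-0.421285)·0.547171 = 0.190770 mol/L.

0.1908 mol/L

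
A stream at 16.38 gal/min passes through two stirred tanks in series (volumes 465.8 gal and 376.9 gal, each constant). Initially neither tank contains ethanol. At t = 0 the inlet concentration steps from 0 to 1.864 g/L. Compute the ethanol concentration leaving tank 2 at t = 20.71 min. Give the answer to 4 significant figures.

0.3620 g/L

Each tank obeys Vᵢ dCᵢ/dt = Q(Cᵢ₋₁ − Cᵢ), so τᵢ = Vᵢ/Q.
τ₁ = 465.8/16.38 = 28.4371 min; τ₂ = 376.9/16.38 = 23.0098 min.
Tank 1: C₁ = C_in(1 − e^(−t/τ₁)). Tank 2 (τ₁ ≠ τ₂): C₂ = C_in[1 − (τ₁ e^(−t/τ₁) − τ₂ e^(−t/τ₂))/(τ₁ − τ₂)].
At t = 20.71: e^(−t/τ₁) = 0.482742, e^(−t/τ₂) = 0.406548.
C₂ = 1.864·[1 − (28.4371·0.482742 − 23.0098·0.406548)/(5.42735)] = 1.864·0.194229 = 0.362043 g/L.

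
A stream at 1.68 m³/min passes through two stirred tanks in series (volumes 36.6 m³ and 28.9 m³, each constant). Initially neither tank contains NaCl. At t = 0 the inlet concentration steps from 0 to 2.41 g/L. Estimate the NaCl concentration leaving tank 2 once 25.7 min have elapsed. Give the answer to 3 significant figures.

Time constants: τᵢ = Vᵢ/Q for each well-mixed tank.
τ₁ = 36.6/1.68 = 21.786 min; τ₂ = 28.9/1.68 = 17.202 min.
Solving the cascade with C₁(0)=C₂(0)=0 gives C₂(t) = C_in[1 − (τ₁ e^(−t/τ₁) − τ₂ e^(−t/τ₂))/(τ₁ − τ₂)].
At t = 25.7: e^(−t/τ₁) = 0.30738, e^(−t/τ₂) = 0.22448.
C₂ = 2.41·[1 − (21.786·0.30738 − 17.202·0.22448)/(4.5833)] = 2.41·0.38147 = 0.91934 g/L.

0.919 g/L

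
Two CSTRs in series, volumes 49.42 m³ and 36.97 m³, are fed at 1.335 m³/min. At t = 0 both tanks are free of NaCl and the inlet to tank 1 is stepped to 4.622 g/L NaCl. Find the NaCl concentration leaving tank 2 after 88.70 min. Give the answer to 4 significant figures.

Time constants: τᵢ = Vᵢ/Q for each well-mixed tank.
τ₁ = 49.42/1.335 = 37.0187 min; τ₂ = 36.97/1.335 = 27.6929 min.
Tank 1: C₁ = C_in(1 − e^(−t/τ₁)). Tank 2 (τ₁ ≠ τ₂): C₂ = C_in[1 − (τ₁ e^(−t/τ₁) − τ₂ e^(−t/τ₂))/(τ₁ − τ₂)].
At t = 88.70: e^(−t/τ₁) = 0.0910738, e^(−t/τ₂) = 0.0406406.
C₂ = 4.622·[1 − (37.0187·0.0910738 − 27.6929·0.0406406)/(9.32584)] = 4.622·0.759166 = 3.50886 g/L.

3.509 g/L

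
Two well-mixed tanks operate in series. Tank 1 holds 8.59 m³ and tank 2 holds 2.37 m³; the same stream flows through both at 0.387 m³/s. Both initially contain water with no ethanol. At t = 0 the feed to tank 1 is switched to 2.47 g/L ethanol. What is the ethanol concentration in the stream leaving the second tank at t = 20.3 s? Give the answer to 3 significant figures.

Each tank obeys Vᵢ dCᵢ/dt = Q(Cᵢ₋₁ − Cᵢ), so τᵢ = Vᵢ/Q.
τ₁ = 8.59/0.387 = 22.196 s; τ₂ = 2.37/0.387 = 6.1240 s.
Solving the cascade with C₁(0)=C₂(0)=0 gives C₂(t) = C_in[1 − (τ₁ e^(−t/τ₁) − τ₂ e^(−t/τ₂))/(τ₁ − τ₂)].
At t = 20.3: e^(−t/τ₁) = 0.40069, e^(−t/τ₂) = 0.036341.
C₂ = 2.47·[1 − (22.196·0.40069 − 6.1240·0.036341)/(16.072)] = 2.47·0.46048 = 1.1374 g/L.

1.14 g/L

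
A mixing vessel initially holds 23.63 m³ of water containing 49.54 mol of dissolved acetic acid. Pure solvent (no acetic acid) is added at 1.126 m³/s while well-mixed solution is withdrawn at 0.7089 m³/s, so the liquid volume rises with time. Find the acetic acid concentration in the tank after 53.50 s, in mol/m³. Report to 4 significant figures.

Total volume: dV/dt = Q_in − Q_out = 0.417100 m³/s, so V(t) = 23.63 + 0.417100 t and V(53.50) = 45.9448 m³.
No acetic acid enters, so dm/dt = −Q_out · (m/V).
Separate: dm/m = −Q_out dt/V(t) ⇒ ln(m/m₀) = −(Q_out/(Q_in−Q_out)) ln(V/V₀).
m = m₀ (V₀/V)^(Q_out/(Q_in−Q_out)) = 49.54 × (23.63/45.9448)^(1.69959) = 16.0015 mol.
C = m/V = 16.0015/45.9448 = 0.348275 mol/m³.

0.3483 mol/m³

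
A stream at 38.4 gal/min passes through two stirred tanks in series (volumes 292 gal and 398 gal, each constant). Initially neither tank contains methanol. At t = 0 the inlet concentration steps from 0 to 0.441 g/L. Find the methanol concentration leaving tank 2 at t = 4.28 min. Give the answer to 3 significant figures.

Species balance on tank i: dCᵢ/dt = (Cᵢ₋₁ − Cᵢ)/τᵢ with τᵢ = Vᵢ/Q.
τ₁ = 292/38.4 = 7.6042 min; τ₂ = 398/38.4 = 10.365 min.
Solving the cascade with C₁(0)=C₂(0)=0 gives C₂(t) = C_in[1 − (τ₁ e^(−t/τ₁) − τ₂ e^(−t/τ₂))/(τ₁ − τ₂)].
At t = 4.28: e^(−t/τ₁) = 0.56958, e^(−t/τ₂) = 0.66170.
C₂ = 0.441·[1 − (7.6042·0.56958 − 10.365·0.66170)/(-2.7604)] = 0.441·0.084550 = 0.037287 g/L.

0.0373 g/L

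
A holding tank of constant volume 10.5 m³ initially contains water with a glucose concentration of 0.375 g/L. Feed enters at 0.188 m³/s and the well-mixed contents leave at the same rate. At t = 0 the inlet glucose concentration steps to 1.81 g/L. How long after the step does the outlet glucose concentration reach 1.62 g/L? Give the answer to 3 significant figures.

113 s

Transient balance on the dissolved component: V dC/dt = Q(C_in − C), so τ = V/Q = 55.851 s.
C(t) = C_in + (C₀ − C_in) e^(−t/τ). Set C = 1.62 and solve for t:
e^(−t/τ) = (C − C_in)/(C₀ − C_in) = (1.62 − 1.81)/(0.375 − 1.81) = 0.13240
t = −τ ln(…) = 55.851 × 2.0219 = 112.93 s.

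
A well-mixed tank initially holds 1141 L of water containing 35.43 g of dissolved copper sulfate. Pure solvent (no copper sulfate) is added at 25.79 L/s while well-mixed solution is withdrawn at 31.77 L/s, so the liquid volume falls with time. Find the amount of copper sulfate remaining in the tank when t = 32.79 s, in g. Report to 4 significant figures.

Total volume: dV/dt = Q_in − Q_out = -5.98000 L/s, so V(t) = 1141 − 5.98000 t and V(32.79) = 944.916 L.
Species balance (pure solvent in): dm/dt = −Q_out · m/V(t).
dm/m = −Q_out dt/(V₀ − 5.98000 t); integrating gives ln(m/m₀) = −(Q_out/(Q_in−Q_out)) ln(V/V₀).
m = m₀ (V₀/V)^(Q_out/(Q_in−Q_out)) = 35.43 × (1141/944.916)^(-5.31271) = 13.0107 g.

13.01 g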